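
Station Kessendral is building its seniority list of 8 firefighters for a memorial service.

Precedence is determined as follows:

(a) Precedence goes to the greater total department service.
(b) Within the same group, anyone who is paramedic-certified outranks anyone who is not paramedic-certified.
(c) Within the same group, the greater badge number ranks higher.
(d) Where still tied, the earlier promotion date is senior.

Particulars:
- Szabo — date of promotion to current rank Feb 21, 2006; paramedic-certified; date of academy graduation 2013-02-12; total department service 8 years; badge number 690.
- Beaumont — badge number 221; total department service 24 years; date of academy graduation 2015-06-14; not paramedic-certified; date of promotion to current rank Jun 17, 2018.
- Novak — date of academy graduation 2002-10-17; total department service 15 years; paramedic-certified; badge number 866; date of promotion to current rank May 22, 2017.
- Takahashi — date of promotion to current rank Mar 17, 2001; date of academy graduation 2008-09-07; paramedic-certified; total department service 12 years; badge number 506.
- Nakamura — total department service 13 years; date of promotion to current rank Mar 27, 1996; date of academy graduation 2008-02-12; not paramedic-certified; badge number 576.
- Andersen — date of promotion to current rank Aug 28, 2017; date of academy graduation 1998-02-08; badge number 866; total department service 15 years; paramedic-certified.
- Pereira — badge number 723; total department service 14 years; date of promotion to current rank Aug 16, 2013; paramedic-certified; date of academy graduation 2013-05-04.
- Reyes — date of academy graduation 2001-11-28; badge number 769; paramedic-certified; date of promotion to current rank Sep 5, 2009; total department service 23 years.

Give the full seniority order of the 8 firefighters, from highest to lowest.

By total department service (higher first): Beaumont (24 years); then Reyes (23 years); then Novak and Andersen (both 15 years); then Pereira (14 years); then Nakamura (13 years); then Takahashi (12 years); then Szabo (8 years).
Novak and Andersen are each paramedic-certified, so the next rule applies.
Novak and Andersen both have badge number 866, so the next rule applies.
Among Novak and Andersen, by date of promotion to current rank (earlier first): Novak (May 22, 2017) before Andersen (Aug 28, 2017).
Full order: Beaumont, Reyes, Novak, Andersen, Pereira, Nakamura, Takahashi, Szabo.

Beaumont, Reyes, Novak, Andersen, Pereira, Nakamura, Takahashi, Szabo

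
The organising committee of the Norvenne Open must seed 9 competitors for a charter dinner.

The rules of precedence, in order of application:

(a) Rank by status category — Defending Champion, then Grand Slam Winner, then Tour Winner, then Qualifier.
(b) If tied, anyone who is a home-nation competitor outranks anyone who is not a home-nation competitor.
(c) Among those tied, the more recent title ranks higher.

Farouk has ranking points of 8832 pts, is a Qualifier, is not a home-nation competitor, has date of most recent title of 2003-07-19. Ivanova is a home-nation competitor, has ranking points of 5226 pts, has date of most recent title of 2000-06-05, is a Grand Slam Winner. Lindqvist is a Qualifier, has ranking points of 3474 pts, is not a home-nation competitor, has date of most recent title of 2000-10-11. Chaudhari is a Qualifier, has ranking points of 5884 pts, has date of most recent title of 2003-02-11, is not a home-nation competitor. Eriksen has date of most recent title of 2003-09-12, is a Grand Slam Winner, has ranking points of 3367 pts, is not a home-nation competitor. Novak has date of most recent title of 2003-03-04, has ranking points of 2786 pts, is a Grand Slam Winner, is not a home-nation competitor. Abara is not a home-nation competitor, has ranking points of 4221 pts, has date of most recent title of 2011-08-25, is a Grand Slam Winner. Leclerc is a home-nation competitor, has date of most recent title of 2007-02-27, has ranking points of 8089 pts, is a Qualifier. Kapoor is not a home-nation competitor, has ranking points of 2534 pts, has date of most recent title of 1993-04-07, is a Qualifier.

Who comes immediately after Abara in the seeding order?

By status category: Ivanova, Abara, Eriksen and Novak (Grand Slam Winner); then Leclerc, Farouk, Chaudhari, Lindqvist and Kapoor (Qualifier).
Among Ivanova, Abara, Eriksen and Novak, a home-nation competitor before not a home-nation competitor: Ivanova (a home-nation competitor) before Abara, Eriksen and Novak (not a home-nation competitor).
Among Abara, Eriksen and Novak, by date of most recent title (later first): Abara (2011-08-25) before Eriksen (2003-09-12) before Novak (2003-03-04).
Among Leclerc, Farouk, Chaudhari, Lindqvist and Kapoor, a home-nation competitor before not a home-nation competitor: Leclerc (a home-nation competitor) before Farouk, Chaudhari, Lindqvist and Kapoor (not a home-nation competitor).
Among Farouk, Chaudhari, Lindqvist and Kapoor, by date of most recent title (later first): Farouk (2003-07-19) before Chaudhari (2003-02-11) before Lindqvist (2000-10-11) before Kapoor (1993-04-07).
Order: Ivanova, Abara, Eriksen, Novak, Leclerc, Farouk, Chaudhari, Lindqvist, Kapoor.

Eriksen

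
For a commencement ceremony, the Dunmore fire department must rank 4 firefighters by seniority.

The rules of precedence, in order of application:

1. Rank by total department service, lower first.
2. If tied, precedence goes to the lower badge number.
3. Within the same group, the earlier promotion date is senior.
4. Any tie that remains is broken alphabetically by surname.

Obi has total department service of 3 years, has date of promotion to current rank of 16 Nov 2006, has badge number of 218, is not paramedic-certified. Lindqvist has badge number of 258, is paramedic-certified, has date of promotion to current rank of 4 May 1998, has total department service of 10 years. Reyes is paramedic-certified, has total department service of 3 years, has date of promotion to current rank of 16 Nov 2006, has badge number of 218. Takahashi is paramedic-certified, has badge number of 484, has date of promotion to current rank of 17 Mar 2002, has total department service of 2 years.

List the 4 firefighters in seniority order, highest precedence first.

Takahashi, Obi, Reyes, Lindqvist

By total department service (lower first): Takahashi (2 years); then Obi and Reyes (both 3 years); then Lindqvist (10 years).
Obi and Reyes both have badge number 218, so the next rule applies.
Obi and Reyes both have date of promotion to current rank 16 Nov 2006, so the next rule applies.
Among Obi and Reyes, alphabetically by surname: Obi before Reyes.
Full order: Takahashi, Obi, Reyes, Lindqvist.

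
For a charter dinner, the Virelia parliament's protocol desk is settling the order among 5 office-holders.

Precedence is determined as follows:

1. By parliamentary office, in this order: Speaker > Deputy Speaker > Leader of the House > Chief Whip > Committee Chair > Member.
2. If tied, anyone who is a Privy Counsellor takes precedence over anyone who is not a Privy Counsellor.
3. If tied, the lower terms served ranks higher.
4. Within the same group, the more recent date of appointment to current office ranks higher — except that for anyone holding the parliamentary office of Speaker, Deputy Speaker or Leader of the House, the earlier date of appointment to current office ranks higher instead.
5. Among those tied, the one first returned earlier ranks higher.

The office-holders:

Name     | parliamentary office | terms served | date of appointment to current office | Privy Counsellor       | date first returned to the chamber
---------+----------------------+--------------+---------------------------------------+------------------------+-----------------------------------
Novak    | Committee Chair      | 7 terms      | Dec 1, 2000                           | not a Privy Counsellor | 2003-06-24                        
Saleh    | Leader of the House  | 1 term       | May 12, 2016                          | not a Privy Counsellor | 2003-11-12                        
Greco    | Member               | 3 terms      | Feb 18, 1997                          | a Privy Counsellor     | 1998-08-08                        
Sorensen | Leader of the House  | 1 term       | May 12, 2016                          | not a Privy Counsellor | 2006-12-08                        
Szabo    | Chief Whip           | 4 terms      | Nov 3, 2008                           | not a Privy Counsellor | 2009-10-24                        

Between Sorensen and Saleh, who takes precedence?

By parliamentary office: Saleh and Sorensen (Leader of the House); then Szabo (Chief Whip); then Novak (Committee Chair); then Greco (Member).
Saleh and Sorensen are each not a Privy Counsellor, so the next rule applies.
Saleh and Sorensen both have terms served 1 term, so the next rule applies.
Saleh and Sorensen both have date of appointment to current office May 12, 2016, so the next rule applies.
Among Saleh and Sorensen, by date first returned to the chamber (earlier first): Saleh (2003-11-12) before Sorensen (2006-12-08).
So Saleh takes precedence.

Saleh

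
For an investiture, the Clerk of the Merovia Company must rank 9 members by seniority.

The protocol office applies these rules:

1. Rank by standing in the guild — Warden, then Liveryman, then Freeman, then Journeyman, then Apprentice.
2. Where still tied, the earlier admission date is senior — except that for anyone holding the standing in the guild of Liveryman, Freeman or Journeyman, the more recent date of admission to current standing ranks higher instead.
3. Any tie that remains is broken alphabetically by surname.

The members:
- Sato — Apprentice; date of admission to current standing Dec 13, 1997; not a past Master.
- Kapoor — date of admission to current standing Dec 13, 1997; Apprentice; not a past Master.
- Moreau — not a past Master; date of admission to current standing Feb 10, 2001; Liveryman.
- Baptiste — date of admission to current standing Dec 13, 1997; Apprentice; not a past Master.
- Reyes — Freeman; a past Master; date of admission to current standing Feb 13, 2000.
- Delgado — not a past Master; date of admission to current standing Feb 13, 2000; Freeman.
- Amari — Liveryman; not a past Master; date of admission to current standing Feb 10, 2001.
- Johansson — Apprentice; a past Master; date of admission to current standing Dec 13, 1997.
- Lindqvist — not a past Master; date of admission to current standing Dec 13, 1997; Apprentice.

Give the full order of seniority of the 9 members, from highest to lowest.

By standing in the guild: Amari and Moreau (Liveryman); then Delgado and Reyes (Freeman); then Baptiste, Johansson, Kapoor, Lindqvist and Sato (Apprentice).
Amari and Moreau both have date of admission to current standing Feb 10, 2001, so the next rule applies.
Among Amari and Moreau, alphabetically by surname: Amari before Moreau.
Delgado and Reyes both have date of admission to current standing Feb 13, 2000, so the next rule applies.
Among Delgado and Reyes, alphabetically by surname: Delgado before Reyes.
Baptiste, Johansson, Kapoor, Lindqvist and Sato all have date of admission to current standing Dec 13, 1997, so the next rule applies.
Among Baptiste, Johansson, Kapoor, Lindqvist and Sato, alphabetically by surname: Baptiste before Johansson before Kapoor before Lindqvist before Sato.
Full order: Amari, Moreau, Delgado, Reyes, Baptiste, Johansson, Kapoor, Lindqvist, Sato.

Amari, Moreau, Delgado, Reyes, Baptiste, Johansson, Kapoor, Lindqvist, Sato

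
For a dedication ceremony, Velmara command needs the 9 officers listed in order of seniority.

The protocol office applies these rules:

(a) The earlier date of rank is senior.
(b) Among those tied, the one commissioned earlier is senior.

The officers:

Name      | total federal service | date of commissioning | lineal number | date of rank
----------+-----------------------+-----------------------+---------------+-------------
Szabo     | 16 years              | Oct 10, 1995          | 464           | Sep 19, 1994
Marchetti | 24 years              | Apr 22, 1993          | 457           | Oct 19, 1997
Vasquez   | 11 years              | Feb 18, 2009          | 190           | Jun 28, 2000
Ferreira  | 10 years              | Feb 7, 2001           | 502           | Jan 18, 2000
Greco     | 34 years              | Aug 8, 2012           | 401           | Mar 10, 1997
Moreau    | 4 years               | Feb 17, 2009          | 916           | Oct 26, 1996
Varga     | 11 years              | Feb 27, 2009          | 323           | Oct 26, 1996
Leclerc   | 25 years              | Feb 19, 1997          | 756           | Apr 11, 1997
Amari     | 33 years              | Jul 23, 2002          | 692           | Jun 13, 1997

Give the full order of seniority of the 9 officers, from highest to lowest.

Szabo, Moreau, Varga, Greco, Leclerc, Amari, Marchetti, Ferreira, Vasquez

By date of rank (earlier first): Szabo (Sep 19, 1994); then Moreau and Varga (both Oct 26, 1996); then Greco (Mar 10, 1997); then Leclerc (Apr 11, 1997); then Amari (Jun 13, 1997); then Marchetti (Oct 19, 1997); then Ferreira (Jan 18, 2000); then Vasquez (Jun 28, 2000).
Among Moreau and Varga, by date of commissioning (earlier first): Moreau (Feb 17, 2009) before Varga (Feb 27, 2009).
Full order: Szabo, Moreau, Varga, Greco, Leclerc, Amari, Marchetti, Ferreira, Vasquez.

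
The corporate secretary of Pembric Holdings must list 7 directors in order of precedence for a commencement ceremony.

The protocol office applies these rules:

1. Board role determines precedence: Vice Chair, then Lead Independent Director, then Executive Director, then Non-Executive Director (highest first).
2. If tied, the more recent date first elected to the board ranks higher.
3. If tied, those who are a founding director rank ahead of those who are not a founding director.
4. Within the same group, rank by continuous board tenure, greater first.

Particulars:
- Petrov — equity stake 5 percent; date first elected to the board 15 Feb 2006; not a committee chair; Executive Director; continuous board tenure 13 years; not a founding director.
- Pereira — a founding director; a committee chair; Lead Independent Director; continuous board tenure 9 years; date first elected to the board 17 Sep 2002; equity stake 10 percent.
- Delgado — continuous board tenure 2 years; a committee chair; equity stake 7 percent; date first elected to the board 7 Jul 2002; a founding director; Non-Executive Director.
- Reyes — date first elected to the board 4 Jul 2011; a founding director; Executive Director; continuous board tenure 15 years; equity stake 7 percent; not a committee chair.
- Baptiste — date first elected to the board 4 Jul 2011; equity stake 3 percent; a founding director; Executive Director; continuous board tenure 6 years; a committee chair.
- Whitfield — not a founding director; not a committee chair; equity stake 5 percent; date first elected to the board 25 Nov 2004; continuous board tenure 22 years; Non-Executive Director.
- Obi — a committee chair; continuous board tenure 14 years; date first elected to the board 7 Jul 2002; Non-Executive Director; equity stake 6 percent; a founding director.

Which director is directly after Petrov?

Whitfield

By board role: Pereira (Lead Independent Director); then Reyes, Baptiste and Petrov (Executive Director); then Whitfield, Obi and Delgado (Non-Executive Director).
Among Reyes, Baptiste and Petrov, by date first elected to the board (later first): Reyes and Baptiste (4 Jul 2011) before Petrov (15 Feb 2006).
Reyes and Baptiste are each a founding director, so the next rule applies.
Among Reyes and Baptiste, by continuous board tenure (higher first): Reyes (15 years) before Baptiste (6 years).
Among Whitfield, Obi and Delgado, by date first elected to the board (later first): Whitfield (25 Nov 2004) before Obi and Delgado (7 Jul 2002).
Obi and Delgado are each a founding director, so the next rule applies.
Among Obi and Delgado, by continuous board tenure (higher first): Obi (14 years) before Delgado (2 years).
Order: Pereira, Reyes, Baptiste, Petrov, Whitfield, Obi, Delgado.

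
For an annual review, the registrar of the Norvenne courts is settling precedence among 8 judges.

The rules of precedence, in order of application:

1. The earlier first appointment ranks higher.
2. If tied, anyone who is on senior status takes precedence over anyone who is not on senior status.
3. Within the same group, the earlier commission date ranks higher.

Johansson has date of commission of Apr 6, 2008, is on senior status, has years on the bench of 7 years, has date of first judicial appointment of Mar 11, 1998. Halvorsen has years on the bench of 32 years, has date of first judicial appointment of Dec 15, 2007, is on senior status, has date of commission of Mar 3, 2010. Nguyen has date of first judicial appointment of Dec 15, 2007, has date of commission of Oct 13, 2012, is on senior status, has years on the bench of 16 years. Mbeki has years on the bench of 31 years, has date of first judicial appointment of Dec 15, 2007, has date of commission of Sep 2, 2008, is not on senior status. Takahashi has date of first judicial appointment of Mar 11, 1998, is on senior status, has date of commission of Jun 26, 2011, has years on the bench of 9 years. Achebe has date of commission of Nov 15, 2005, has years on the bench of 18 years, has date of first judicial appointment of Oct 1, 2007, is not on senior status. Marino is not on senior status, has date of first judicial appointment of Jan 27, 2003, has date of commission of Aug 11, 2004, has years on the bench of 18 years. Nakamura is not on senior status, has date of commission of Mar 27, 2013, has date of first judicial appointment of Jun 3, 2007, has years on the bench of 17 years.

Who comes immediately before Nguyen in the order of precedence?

By date of first judicial appointment (earlier first): Johansson and Takahashi (both Mar 11, 1998); then Marino (Jan 27, 2003); then Nakamura (Jun 3, 2007); then Achebe (Oct 1, 2007); then Halvorsen, Nguyen and Mbeki (each Dec 15, 2007).
Johansson and Takahashi are each on senior status, so the next rule applies.
Among Johansson and Takahashi, by date of commission (earlier first): Johansson (Apr 6, 2008) before Takahashi (Jun 26, 2011).
Among Halvorsen, Nguyen and Mbeki, on senior status before not on senior status: Halvorsen and Nguyen (on senior status) before Mbeki (not on senior status).
Among Halvorsen and Nguyen, by date of commission (earlier first): Halvorsen (Mar 3, 2010) before Nguyen (Oct 13, 2012).
Order: Johansson, Takahashi, Marino, Nakamura, Achebe, Halvorsen, Nguyen, Mbeki.

Halvorsen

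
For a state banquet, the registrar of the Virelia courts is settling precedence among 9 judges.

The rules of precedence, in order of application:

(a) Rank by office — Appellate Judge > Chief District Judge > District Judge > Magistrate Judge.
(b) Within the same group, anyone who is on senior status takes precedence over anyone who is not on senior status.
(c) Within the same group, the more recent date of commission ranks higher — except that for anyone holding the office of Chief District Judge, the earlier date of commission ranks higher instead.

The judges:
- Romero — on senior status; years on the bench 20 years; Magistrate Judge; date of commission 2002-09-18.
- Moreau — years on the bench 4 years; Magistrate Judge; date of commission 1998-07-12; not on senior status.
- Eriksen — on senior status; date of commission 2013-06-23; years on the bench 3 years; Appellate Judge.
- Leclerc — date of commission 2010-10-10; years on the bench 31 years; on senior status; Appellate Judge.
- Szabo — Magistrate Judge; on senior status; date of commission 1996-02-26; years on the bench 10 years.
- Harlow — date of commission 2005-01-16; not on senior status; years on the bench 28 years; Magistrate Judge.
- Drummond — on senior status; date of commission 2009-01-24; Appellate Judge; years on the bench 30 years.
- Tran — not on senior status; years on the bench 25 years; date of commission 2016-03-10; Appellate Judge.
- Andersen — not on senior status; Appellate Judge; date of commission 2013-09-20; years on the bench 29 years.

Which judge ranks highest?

By office: Eriksen, Leclerc, Drummond, Tran and Andersen (Appellate Judge); then Romero, Szabo, Harlow and Moreau (Magistrate Judge).
Among Eriksen, Leclerc, Drummond, Tran and Andersen, on senior status before not on senior status: Eriksen, Leclerc and Drummond (on senior status) before Tran and Andersen (not on senior status).
Among Eriksen, Leclerc and Drummond, by date of commission (later first): Eriksen (2013-06-23) before Leclerc (2010-10-10) before Drummond (2009-01-24).
Among Tran and Andersen, by date of commission (later first): Tran (2016-03-10) before Andersen (2013-09-20).
Among Romero, Szabo, Harlow and Moreau, on senior status before not on senior status: Romero and Szabo (on senior status) before Harlow and Moreau (not on senior status).
Among Romero and Szabo, by date of commission (later first): Romero (2002-09-18) before Szabo (1996-02-26).
Among Harlow and Moreau, by date of commission (later first): Harlow (2005-01-16) before Moreau (1998-07-12).
Order: Eriksen, Leclerc, Drummond, Tran, Andersen, Romero, Szabo, Harlow, Moreau.

Eriksen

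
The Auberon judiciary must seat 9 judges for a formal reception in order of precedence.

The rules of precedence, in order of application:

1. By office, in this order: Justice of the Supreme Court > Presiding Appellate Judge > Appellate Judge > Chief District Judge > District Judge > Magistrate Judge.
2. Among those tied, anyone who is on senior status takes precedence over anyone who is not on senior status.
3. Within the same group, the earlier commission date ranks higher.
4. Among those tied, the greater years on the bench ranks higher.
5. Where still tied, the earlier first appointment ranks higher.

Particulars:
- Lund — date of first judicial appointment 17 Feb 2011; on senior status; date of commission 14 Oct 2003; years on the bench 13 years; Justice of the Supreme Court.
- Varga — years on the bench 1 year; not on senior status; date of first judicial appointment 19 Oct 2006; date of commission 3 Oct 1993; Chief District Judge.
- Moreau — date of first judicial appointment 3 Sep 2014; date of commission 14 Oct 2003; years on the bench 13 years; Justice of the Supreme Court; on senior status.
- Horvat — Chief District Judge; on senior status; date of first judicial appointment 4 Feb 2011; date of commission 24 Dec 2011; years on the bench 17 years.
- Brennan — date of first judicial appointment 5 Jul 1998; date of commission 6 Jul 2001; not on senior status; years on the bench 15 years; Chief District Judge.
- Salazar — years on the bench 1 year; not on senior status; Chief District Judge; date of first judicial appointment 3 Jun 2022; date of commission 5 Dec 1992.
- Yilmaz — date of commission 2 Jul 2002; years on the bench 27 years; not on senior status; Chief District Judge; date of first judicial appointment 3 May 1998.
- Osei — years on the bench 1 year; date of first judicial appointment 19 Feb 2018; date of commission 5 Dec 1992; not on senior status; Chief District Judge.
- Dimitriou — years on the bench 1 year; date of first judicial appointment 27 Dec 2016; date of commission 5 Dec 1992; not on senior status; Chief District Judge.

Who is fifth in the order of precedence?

Osei

By office: Lund and Moreau (Justice of the Supreme Court); then Horvat, Dimitriou, Osei, Salazar, Varga, Brennan and Yilmaz (Chief District Judge).
Lund and Moreau are each on senior status, so the next rule applies.
Lund and Moreau both have date of commission 14 Oct 2003, so the next rule applies.
Lund and Moreau both have years on the bench 13 years, so the next rule applies.
Among Lund and Moreau, by date of first judicial appointment (earlier first): Lund (17 Feb 2011) before Moreau (3 Sep 2014).
Among Horvat, Dimitriou, Osei, Salazar, Varga, Brennan and Yilmaz, on senior status before not on senior status: Horvat (on senior status) before Dimitriou, Osei, Salazar, Varga, Brennan and Yilmaz (not on senior status).
Among Dimitriou, Osei, Salazar, Varga, Brennan and Yilmaz, by date of commission (earlier first): Dimitriou, Osei and Salazar (5 Dec 1992) before Varga (3 Oct 1993) before Brennan (6 Jul 2001) before Yilmaz (2 Jul 2002).
Dimitriou, Osei and Salazar all have years on the bench 1 year, so the next rule applies.
Among Dimitriou, Osei and Salazar, by date of first judicial appointment (earlier first): Dimitriou (27 Dec 2016) before Osei (19 Feb 2018) before Salazar (3 Jun 2022).
Order: Lund, Moreau, Horvat, Dimitriou, Osei, Salazar, Varga, Brennan, Yilmaz.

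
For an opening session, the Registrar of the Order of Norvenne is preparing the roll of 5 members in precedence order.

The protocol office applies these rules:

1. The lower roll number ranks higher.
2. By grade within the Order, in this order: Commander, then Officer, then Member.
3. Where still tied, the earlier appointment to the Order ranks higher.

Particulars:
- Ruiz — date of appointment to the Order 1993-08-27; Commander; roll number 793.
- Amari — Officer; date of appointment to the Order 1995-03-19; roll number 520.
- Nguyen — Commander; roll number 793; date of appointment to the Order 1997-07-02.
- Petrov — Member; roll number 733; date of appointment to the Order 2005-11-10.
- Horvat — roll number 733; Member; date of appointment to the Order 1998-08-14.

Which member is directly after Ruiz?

By roll number (lower first): Amari (520); then Horvat and Petrov (both 733); then Ruiz and Nguyen (both 793).
Horvat and Petrov are each Member, so the next rule applies.
Among Horvat and Petrov, by date of appointment to the Order (earlier first): Horvat (1998-08-14) before Petrov (2005-11-10).
Ruiz and Nguyen are each Commander, so the next rule applies.
Among Ruiz and Nguyen, by date of appointment to the Order (earlier first): Ruiz (1993-08-27) before Nguyen (1997-07-02).
Order: Amari, Horvat, Petrov, Ruiz, Nguyen.

Nguyen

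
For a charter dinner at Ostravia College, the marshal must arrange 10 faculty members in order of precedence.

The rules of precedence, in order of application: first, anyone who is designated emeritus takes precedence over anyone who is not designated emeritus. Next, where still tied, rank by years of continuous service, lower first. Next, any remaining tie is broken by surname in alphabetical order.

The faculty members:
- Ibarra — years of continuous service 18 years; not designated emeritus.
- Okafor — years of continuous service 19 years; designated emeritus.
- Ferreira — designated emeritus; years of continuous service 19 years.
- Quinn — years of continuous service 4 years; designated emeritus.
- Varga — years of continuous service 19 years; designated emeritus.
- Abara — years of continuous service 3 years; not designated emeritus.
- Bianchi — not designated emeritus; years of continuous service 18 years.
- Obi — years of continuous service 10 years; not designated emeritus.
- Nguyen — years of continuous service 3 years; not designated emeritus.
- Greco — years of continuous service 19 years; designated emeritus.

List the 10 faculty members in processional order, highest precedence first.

By the first rule: Quinn, Ferreira, Greco, Okafor and Varga (each designated emeritus); then Abara, Nguyen, Obi, Bianchi and Ibarra (each not designated emeritus).
Among Quinn, Ferreira, Greco, Okafor and Varga, by years of continuous service (lower first): Quinn (4 years) before Ferreira, Greco, Okafor and Varga (19 years).
Among Ferreira, Greco, Okafor and Varga, alphabetically by surname: Ferreira before Greco before Okafor before Varga.
Among Abara, Nguyen, Obi, Bianchi and Ibarra, by years of continuous service (lower first): Abara and Nguyen (3 years) before Obi (10 years) before Bianchi and Ibarra (18 years).
Among Abara and Nguyen, alphabetically by surname: Abara before Nguyen.
Among Bianchi and Ibarra, alphabetically by surname: Bianchi before Ibarra.
Full order: Quinn, Ferreira, Greco, Okafor, Varga, Abara, Nguyen, Obi, Bianchi, Ibarra.

Quinn, Ferreira, Greco, Okafor, Varga, Abara, Nguyen, Obi, Bianchi, Ibarra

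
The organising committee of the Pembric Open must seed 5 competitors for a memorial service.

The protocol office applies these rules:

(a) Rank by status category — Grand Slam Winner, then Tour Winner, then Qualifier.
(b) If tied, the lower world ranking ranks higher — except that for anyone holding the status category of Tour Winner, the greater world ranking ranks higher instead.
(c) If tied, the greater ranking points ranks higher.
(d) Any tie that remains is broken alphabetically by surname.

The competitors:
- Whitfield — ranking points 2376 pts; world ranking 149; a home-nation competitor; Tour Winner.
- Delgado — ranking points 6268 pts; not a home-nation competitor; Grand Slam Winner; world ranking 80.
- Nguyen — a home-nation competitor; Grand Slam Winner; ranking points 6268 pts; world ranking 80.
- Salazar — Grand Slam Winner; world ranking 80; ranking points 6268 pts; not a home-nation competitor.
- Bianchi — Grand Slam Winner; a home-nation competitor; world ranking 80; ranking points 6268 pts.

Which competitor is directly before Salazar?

By status category: Bianchi, Delgado, Nguyen and Salazar (Grand Slam Winner); then Whitfield (Tour Winner).
Bianchi, Delgado, Nguyen and Salazar all have world ranking 80, so the next rule applies.
Bianchi, Delgado, Nguyen and Salazar all have ranking points 6268 pts, so the next rule applies.
Among Bianchi, Delgado, Nguyen and Salazar, alphabetically by surname: Bianchi before Delgado before Nguyen before Salazar.
Order: Bianchi, Delgado, Nguyen, Salazar, Whitfield.

Nguyen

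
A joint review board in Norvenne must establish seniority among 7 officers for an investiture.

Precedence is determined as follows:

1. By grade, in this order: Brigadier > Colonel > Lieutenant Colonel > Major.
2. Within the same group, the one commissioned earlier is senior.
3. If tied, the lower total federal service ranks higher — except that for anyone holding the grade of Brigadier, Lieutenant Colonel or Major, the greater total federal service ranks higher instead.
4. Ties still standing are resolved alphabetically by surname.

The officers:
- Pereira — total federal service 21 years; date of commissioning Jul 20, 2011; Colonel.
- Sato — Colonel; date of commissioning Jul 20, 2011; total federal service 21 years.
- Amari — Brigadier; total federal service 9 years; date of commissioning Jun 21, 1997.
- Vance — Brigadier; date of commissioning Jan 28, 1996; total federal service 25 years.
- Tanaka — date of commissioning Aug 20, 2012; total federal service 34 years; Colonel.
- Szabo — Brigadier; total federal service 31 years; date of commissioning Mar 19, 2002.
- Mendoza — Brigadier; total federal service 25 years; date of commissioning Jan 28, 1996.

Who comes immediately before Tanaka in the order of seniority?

Sato

By grade: Mendoza, Vance, Amari and Szabo (Brigadier); then Pereira, Sato and Tanaka (Colonel).
Among Mendoza, Vance, Amari and Szabo, by date of commissioning (earlier first): Mendoza and Vance (Jan 28, 1996) before Amari (Jun 21, 1997) before Szabo (Mar 19, 2002).
Mendoza and Vance both have total federal service 25 years, so the next rule applies.
Among Mendoza and Vance, alphabetically by surname: Mendoza before Vance.
Among Pereira, Sato and Tanaka, by date of commissioning (earlier first): Pereira and Sato (Jul 20, 2011) before Tanaka (Aug 20, 2012).
Pereira and Sato both have total federal service 21 years, so the next rule applies.
Among Pereira and Sato, alphabetically by surname: Pereira before Sato.
Order: Mendoza, Vance, Amari, Szabo, Pereira, Sato, Tanaka.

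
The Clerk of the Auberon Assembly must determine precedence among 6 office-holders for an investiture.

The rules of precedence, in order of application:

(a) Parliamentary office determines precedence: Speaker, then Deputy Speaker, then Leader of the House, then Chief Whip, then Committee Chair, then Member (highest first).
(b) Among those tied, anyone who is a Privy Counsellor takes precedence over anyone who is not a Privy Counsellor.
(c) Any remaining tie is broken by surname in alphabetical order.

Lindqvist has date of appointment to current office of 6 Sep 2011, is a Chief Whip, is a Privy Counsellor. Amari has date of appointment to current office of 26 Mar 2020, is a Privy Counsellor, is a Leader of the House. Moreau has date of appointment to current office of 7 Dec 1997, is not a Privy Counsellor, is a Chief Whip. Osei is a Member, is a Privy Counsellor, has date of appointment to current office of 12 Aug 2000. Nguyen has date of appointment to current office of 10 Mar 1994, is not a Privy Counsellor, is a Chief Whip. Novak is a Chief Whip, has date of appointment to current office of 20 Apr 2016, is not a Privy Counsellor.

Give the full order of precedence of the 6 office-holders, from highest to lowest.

By parliamentary office: Amari (Leader of the House); then Lindqvist, Moreau, Nguyen and Novak (Chief Whip); then Osei (Member).
Among Lindqvist, Moreau, Nguyen and Novak, a Privy Counsellor before not a Privy Counsellor: Lindqvist (a Privy Counsellor) before Moreau, Nguyen and Novak (not a Privy Counsellor).
Among Moreau, Nguyen and Novak, alphabetically by surname: Moreau before Nguyen before Novak.
Full order: Amari, Lindqvist, Moreau, Nguyen, Novak, Osei.

Amari, Lindqvist, Moreau, Nguyen, Novak, Osei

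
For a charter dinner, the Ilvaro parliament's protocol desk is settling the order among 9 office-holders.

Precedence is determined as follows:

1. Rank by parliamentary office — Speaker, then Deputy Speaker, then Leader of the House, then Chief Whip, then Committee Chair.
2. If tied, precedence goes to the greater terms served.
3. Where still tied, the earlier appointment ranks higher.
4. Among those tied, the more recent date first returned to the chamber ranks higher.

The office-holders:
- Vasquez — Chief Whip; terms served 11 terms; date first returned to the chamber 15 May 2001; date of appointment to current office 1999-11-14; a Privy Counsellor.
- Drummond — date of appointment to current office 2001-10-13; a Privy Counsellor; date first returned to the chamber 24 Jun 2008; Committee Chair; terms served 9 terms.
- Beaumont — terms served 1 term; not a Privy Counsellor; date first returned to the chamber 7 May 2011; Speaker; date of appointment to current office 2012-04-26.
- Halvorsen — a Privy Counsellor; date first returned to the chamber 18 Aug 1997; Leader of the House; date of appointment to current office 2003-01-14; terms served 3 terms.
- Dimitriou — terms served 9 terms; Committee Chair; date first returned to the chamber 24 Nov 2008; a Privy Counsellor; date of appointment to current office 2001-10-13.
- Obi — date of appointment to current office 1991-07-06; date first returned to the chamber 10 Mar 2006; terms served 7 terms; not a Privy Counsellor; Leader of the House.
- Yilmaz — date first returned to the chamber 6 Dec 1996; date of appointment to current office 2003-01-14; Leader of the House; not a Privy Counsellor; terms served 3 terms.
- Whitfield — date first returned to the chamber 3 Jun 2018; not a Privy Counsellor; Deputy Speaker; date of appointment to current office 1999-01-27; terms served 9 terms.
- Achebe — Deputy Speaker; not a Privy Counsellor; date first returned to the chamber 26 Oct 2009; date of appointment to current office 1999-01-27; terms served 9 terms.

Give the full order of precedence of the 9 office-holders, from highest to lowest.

Beaumont, Whitfield, Achebe, Obi, Halvorsen, Yilmaz, Vasquez, Dimitriou, Drummond

By parliamentary office: Beaumont (Speaker); then Whitfield and Achebe (Deputy Speaker); then Obi, Halvorsen and Yilmaz (Leader of the House); then Vasquez (Chief Whip); then Dimitriou and Drummond (Committee Chair).
Whitfield and Achebe both have terms served 9 terms, so the next rule applies.
Whitfield and Achebe both have date of appointment to current office 1999-01-27, so the next rule applies.
Among Whitfield and Achebe, by date first returned to the chamber (later first): Whitfield (3 Jun 2018) before Achebe (26 Oct 2009).
Among Obi, Halvorsen and Yilmaz, by terms served (higher first): Obi (7 terms) before Halvorsen and Yilmaz (3 terms).
Halvorsen and Yilmaz both have date of appointment to current office 2003-01-14, so the next rule applies.
Among Halvorsen and Yilmaz, by date first returned to the chamber (later first): Halvorsen (18 Aug 1997) before Yilmaz (6 Dec 1996).
Dimitriou and Drummond both have terms served 9 terms, so the next rule applies.
Dimitriou and Drummond both have date of appointment to current office 2001-10-13, so the next rule applies.
Among Dimitriou and Drummond, by date first returned to the chamber (later first): Dimitriou (24 Nov 2008) before Drummond (24 Jun 2008).
Full order: Beaumont, Whitfield, Achebe, Obi, Halvorsen, Yilmaz, Vasquez, Dimitriou, Drummond.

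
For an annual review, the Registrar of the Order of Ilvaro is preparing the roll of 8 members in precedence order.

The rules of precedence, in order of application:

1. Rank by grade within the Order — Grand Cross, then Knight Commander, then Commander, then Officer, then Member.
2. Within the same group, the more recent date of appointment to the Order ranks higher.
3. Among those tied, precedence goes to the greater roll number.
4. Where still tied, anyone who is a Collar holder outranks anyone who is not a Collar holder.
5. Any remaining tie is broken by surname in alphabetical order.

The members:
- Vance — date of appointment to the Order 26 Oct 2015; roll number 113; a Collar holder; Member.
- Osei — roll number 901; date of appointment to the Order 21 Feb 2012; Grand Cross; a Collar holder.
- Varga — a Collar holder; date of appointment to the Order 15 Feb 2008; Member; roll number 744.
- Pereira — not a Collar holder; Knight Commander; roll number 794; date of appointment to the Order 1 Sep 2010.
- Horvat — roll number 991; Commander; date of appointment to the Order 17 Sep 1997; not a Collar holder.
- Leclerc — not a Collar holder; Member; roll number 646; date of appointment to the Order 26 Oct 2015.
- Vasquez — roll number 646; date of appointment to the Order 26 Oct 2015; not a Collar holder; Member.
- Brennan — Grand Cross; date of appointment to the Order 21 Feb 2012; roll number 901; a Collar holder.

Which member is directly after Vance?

By grade within the Order: Brennan and Osei (Grand Cross); then Pereira (Knight Commander); then Horvat (Commander); then Leclerc, Vasquez, Vance and Varga (Member).
Brennan and Osei both have date of appointment to the Order 21 Feb 2012, so the next rule applies.
Brennan and Osei both have roll number 901, so the next rule applies.
Brennan and Osei are each a Collar holder, so the next rule applies.
Among Brennan and Osei, alphabetically by surname: Brennan before Osei.
Among Leclerc, Vasquez, Vance and Varga, by date of appointment to the Order (later first): Leclerc, Vasquez and Vance (26 Oct 2015) before Varga (15 Feb 2008).
Among Leclerc, Vasquez and Vance, by roll number (higher first): Leclerc and Vasquez (646) before Vance (113).
Leclerc and Vasquez are each not a Collar holder, so the next rule applies.
Among Leclerc and Vasquez, alphabetically by surname: Leclerc before Vasquez.
Order: Brennan, Osei, Pereira, Horvat, Leclerc, Vasquez, Vance, Varga.

Varga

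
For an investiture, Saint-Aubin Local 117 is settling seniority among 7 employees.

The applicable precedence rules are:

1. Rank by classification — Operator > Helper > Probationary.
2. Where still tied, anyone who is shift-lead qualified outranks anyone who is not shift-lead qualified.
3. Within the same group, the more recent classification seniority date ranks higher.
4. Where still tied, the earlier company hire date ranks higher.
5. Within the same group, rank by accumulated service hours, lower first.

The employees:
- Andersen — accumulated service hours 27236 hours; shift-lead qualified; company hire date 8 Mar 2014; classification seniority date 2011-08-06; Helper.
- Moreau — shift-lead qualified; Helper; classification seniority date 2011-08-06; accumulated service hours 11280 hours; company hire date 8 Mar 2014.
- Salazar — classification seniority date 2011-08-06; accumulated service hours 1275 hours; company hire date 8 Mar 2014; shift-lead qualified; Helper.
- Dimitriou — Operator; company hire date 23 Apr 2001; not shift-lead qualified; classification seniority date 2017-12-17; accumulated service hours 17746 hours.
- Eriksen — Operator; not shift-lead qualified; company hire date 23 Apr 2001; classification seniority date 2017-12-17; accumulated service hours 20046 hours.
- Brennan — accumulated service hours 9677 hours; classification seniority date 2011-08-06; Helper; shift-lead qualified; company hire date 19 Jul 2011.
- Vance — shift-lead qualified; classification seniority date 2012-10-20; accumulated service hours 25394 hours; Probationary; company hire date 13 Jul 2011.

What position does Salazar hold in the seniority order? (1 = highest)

By classification: Dimitriou and Eriksen (Operator); then Brennan, Salazar, Moreau and Andersen (Helper); then Vance (Probationary).
Dimitriou and Eriksen are each not shift-lead qualified, so the next rule applies.
Dimitriou and Eriksen both have classification seniority date 2017-12-17, so the next rule applies.
Dimitriou and Eriksen both have company hire date 23 Apr 2001, so the next rule applies.
Among Dimitriou and Eriksen, by accumulated service hours (lower first): Dimitriou (17746 hours) before Eriksen (20046 hours).
Brennan, Salazar, Moreau and Andersen are each shift-lead qualified, so the next rule applies.
Brennan, Salazar, Moreau and Andersen all have classification seniority date 2011-08-06, so the next rule applies.
Among Brennan, Salazar, Moreau and Andersen, by company hire date (earlier first): Brennan (19 Jul 2011) before Salazar, Moreau and Andersen (8 Mar 2014).
Among Salazar, Moreau and Andersen, by accumulated service hours (lower first): Salazar (1275 hours) before Moreau (11280 hours) before Andersen (27236 hours).
Order: Dimitriou, Eriksen, Brennan, Salazar, Moreau, Andersen, Vance. So position 4.

4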